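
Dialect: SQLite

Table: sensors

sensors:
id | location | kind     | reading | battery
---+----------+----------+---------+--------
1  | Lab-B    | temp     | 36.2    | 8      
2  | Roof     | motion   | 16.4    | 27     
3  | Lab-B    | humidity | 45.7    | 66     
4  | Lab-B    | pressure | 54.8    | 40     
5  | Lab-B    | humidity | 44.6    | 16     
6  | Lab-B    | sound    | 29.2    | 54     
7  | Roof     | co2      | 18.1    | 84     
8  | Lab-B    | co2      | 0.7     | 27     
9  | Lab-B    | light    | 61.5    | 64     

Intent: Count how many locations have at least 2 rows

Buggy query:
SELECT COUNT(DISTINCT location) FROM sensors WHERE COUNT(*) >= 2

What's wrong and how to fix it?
Bug: COUNT(*) cannot appear in WHERE; the per-group count doesn't exist yet

Fix: Use a subquery that GROUPs and filters with HAVING, then count its rows

Corrected query:
SELECT COUNT(*) FROM (SELECT location FROM sensors GROUP BY location HAVING COUNT(*) >= 2)

Result:
COUNT(*)
--------
2       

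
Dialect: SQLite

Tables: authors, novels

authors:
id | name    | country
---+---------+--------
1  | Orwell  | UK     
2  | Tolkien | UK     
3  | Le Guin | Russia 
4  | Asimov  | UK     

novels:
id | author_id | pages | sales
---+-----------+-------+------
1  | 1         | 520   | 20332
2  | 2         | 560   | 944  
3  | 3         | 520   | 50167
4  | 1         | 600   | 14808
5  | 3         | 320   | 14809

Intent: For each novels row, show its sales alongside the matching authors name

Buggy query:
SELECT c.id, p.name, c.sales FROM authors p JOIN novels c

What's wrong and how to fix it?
Bug: Missing join condition: each novels row is matched to all authors rows instead of just its own

Fix: Specify the join condition linking the foreign key to the parent id

Corrected query:
SELECT c.id, p.name, c.sales FROM authors p JOIN novels c ON c.author_id = p.id

Result:
id | name    | sales
---+---------+------
1  | Orwell  | 20332
2  | Tolkien | 944  
3  | Le Guin | 50167
4  | Orwell  | 14808
5  | Le Guin | 14809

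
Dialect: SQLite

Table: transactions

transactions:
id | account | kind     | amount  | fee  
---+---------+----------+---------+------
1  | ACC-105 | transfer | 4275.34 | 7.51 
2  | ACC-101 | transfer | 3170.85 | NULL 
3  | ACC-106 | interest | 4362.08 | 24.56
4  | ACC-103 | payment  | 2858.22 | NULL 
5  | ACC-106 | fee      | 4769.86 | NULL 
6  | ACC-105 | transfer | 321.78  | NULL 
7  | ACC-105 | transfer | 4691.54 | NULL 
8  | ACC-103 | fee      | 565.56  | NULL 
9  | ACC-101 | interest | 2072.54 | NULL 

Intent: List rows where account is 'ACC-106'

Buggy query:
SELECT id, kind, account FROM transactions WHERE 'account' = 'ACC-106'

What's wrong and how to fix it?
Bug: Single quotes denote string literals in SQL; the column name is being compared as a constant string

Fix: Reference the column as account without single quotes

Corrected query:
SELECT id, kind, account FROM transactions WHERE account = 'ACC-106'

Result:
id | kind     | account
---+----------+--------
3  | interest | ACC-106
5  | fee      | ACC-106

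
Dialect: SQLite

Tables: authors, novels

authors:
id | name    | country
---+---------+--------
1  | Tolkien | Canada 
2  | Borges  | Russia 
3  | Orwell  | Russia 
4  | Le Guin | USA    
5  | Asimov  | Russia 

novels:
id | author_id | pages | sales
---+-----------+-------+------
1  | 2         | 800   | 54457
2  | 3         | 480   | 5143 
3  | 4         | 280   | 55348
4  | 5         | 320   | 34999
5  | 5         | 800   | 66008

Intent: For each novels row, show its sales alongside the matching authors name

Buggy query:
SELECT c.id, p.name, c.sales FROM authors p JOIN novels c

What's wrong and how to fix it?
Bug: Missing join condition: each novels row is matched to all authors rows instead of just its own

Fix: Add ON c.author_id = p.id to the JOIN

Corrected query:
SELECT c.id, p.name, c.sales FROM authors p JOIN novels c ON c.author_id = p.id

Result:
id | name    | sales
---+---------+------
1  | Borges  | 54457
2  | Orwell  | 5143 
3  | Le Guin | 55348
4  | Asimov  | 34999
5  | Asimov  | 66008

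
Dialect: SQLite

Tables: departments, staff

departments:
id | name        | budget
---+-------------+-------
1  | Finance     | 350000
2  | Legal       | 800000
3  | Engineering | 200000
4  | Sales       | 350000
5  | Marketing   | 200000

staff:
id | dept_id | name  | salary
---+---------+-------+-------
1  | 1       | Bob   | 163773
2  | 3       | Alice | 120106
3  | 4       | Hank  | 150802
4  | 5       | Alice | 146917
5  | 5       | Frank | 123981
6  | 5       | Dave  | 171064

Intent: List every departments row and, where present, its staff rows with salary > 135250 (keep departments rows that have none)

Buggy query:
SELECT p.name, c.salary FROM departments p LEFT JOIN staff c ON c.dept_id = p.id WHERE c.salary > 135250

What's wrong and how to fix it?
Bug: Filtering c.salary in WHERE discards the NULL rows produced by LEFT JOIN, turning it into an inner join

Fix: Move the right-table condition into the ON clause so unmatched parents are kept

Corrected query:
SELECT p.name, c.salary FROM departments p LEFT JOIN staff c ON c.dept_id = p.id AND c.salary > 135250

Result:
name        | salary
------------+-------
Finance     | 163773
Legal       | NULL  
Engineering | NULL  
Sales       | 150802
Marketing   | 146917
Marketing   | 171064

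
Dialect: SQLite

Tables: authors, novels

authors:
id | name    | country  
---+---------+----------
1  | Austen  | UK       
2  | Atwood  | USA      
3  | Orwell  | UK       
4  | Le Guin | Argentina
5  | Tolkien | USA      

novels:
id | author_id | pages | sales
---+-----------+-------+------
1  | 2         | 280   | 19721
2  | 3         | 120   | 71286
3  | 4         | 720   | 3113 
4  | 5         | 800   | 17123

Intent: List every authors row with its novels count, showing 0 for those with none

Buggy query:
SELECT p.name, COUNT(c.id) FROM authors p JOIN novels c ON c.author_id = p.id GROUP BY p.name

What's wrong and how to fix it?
Bug: INNER JOIN drops authors rows that have no matching novels rows

Fix: Switch to LEFT JOIN to retain unmatched parent rows

Corrected query:
SELECT p.name, COUNT(c.id) FROM authors p LEFT JOIN novels c ON c.author_id = p.id GROUP BY p.name

Result:
name    | COUNT(c.id)
--------+------------
Atwood  | 1          
Austen  | 0          
Le Guin | 1          
Orwell  | 1          
Tolkien | 1          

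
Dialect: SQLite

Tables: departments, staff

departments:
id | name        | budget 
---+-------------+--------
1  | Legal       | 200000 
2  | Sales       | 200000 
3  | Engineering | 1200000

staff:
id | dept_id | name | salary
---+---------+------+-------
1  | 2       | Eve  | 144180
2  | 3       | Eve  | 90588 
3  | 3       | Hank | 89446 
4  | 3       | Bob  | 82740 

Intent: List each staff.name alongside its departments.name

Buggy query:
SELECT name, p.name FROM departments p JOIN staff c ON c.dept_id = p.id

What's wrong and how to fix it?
Bug: Both tables have a 'name' column; the unqualified reference is ambiguous

Fix: Qualify the column with its table alias (c.name)

Corrected query:
SELECT c.name, p.name FROM departments p JOIN staff c ON c.dept_id = p.id

Result:
name | name       
-----+------------
Eve  | Sales      
Eve  | Engineering
Hank | Engineering
Bob  | Engineering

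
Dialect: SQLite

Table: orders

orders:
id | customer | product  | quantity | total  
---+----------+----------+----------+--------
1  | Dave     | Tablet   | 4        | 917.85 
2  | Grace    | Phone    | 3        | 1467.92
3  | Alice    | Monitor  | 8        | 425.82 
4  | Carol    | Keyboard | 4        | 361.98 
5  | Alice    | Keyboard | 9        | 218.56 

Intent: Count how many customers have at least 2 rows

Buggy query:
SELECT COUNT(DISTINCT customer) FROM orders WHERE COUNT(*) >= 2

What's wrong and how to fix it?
Bug: COUNT(*) cannot appear in WHERE; the per-group count doesn't exist yet

Fix: Use a subquery that GROUPs and filters with HAVING, then count its rows

Corrected query:
SELECT COUNT(*) FROM (SELECT customer FROM orders GROUP BY customer HAVING COUNT(*) >= 2)

Result:
COUNT(*)
--------
1       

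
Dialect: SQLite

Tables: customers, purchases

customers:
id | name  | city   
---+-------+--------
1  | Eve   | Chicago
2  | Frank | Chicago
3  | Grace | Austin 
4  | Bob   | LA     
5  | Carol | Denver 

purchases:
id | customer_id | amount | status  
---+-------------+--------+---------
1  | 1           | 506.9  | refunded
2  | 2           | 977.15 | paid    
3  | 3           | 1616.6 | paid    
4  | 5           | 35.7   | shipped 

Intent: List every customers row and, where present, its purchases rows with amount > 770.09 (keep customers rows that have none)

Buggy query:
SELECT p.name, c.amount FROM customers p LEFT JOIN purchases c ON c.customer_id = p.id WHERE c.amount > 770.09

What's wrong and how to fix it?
Bug: A WHERE condition on the right-hand table after LEFT JOIN drops unmatched parents

Fix: Put 'c.amount > 770.09' in the JOIN's ON clause instead of WHERE

Corrected query:
SELECT p.name, c.amount FROM customers p LEFT JOIN purchases c ON c.customer_id = p.id AND c.amount > 770.09

Result:
name  | amount
------+-------
Eve   | NULL  
Frank | 977.15
Grace | 1616.6
Bob   | NULL  
Carol | NULL  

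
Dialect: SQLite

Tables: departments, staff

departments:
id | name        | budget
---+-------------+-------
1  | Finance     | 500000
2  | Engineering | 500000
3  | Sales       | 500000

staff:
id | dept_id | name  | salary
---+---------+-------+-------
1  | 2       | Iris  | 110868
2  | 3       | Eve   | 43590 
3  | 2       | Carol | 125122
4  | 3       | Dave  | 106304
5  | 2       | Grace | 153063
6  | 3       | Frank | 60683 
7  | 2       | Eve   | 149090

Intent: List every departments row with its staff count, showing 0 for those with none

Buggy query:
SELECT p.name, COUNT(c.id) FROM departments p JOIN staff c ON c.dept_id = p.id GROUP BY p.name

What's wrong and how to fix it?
Bug: INNER JOIN drops departments rows that have no matching staff rows

Fix: Switch to LEFT JOIN to retain unmatched parent rows

Corrected query:
SELECT p.name, COUNT(c.id) FROM departments p LEFT JOIN staff c ON c.dept_id = p.id GROUP BY p.name

Result:
name        | COUNT(c.id)
------------+------------
Engineering | 4          
Finance     | 0          
Sales       | 3          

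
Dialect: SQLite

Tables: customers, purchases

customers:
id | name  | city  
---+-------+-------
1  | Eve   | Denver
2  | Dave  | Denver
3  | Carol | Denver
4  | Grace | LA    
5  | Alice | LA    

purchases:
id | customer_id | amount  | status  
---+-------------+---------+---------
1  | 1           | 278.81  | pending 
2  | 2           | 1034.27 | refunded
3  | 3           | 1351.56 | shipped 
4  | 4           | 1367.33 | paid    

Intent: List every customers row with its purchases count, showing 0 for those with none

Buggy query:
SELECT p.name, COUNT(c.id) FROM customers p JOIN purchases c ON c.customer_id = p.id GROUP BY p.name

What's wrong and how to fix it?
Bug: INNER JOIN drops customers rows that have no matching purchases rows

Fix: Use LEFT JOIN so parents without children still appear (COUNT(c.id) gives 0)

Corrected query:
SELECT p.name, COUNT(c.id) FROM customers p LEFT JOIN purchases c ON c.customer_id = p.id GROUP BY p.name

Result:
name  | COUNT(c.id)
------+------------
Alice | 0          
Carol | 1          
Dave  | 1          
Eve   | 1          
Grace | 1          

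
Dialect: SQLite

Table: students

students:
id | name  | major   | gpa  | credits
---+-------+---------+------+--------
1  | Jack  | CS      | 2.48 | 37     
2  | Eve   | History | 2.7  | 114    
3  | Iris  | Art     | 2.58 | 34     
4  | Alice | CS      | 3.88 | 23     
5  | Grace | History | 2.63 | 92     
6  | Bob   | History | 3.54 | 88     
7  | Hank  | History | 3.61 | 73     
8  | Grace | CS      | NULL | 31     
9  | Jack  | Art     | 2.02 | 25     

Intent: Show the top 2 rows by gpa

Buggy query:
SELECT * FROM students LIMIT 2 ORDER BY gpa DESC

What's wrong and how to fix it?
Bug: LIMIT must come after ORDER BY

Fix: Swap the clauses: ORDER BY first, then LIMIT

Corrected query:
SELECT * FROM students ORDER BY gpa DESC LIMIT 2

Result:
id | name  | major   | gpa  | credits
---+-------+---------+------+--------
4  | Alice | CS      | 3.88 | 23     
7  | Hank  | History | 3.61 | 73     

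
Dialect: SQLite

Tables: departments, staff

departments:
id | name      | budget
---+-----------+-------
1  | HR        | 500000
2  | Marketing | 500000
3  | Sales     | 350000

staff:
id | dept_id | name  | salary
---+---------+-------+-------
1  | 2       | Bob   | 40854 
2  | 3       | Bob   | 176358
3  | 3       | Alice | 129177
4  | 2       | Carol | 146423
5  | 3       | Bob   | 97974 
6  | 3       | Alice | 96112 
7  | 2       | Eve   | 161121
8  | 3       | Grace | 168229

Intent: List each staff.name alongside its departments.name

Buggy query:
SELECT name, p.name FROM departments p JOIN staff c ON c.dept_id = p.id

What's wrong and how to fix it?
Bug: 'name' exists in both joined tables, so the database can't tell which one is meant

Fix: Prefix ambiguous columns with the table alias

Corrected query:
SELECT c.name, p.name FROM departments p JOIN staff c ON c.dept_id = p.id

Result:
name  | name     
------+----------
Bob   | Marketing
Bob   | Sales    
Alice | Sales    
Carol | Marketing
Bob   | Sales    
Alice | Sales    
Eve   | Marketing
Grace | Sales    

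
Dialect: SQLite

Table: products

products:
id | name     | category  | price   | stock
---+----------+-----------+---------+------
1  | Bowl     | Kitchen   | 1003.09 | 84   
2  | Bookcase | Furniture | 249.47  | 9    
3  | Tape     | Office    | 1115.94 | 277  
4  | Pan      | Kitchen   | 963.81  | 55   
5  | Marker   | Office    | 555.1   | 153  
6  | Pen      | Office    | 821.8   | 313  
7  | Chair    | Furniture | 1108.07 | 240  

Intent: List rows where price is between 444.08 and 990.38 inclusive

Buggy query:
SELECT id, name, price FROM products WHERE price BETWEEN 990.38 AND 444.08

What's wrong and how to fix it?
Bug: The bounds are reversed; BETWEEN a AND b requires a <= b to match anything

Fix: Swap the bounds so the smaller value comes first

Corrected query:
SELECT id, name, price FROM products WHERE price BETWEEN 444.08 AND 990.38

Result:
id | name   | price 
---+--------+-------
4  | Pan    | 963.81
5  | Marker | 555.1 
6  | Pen    | 821.8 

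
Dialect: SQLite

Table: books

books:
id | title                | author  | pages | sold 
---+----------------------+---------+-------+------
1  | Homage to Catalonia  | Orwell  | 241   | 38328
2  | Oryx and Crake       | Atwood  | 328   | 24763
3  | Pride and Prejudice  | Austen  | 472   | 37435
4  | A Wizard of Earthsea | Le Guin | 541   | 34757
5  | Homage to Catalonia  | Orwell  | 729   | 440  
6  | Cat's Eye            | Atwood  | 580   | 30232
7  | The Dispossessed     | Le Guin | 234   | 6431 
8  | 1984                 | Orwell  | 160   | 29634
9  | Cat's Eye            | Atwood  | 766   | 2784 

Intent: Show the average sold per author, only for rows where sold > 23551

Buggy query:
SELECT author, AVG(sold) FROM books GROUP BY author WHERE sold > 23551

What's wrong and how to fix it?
Bug: Row-level WHERE must come before GROUP BY in the clause order

Fix: Place WHERE between FROM and GROUP BY

Corrected query:
SELECT author, AVG(sold) FROM books WHERE sold > 23551 GROUP BY author

Result:
author  | AVG(sold)
--------+----------
Atwood  | 27497.5  
Austen  | 37435    
Le Guin | 34757    
Orwell  | 33981    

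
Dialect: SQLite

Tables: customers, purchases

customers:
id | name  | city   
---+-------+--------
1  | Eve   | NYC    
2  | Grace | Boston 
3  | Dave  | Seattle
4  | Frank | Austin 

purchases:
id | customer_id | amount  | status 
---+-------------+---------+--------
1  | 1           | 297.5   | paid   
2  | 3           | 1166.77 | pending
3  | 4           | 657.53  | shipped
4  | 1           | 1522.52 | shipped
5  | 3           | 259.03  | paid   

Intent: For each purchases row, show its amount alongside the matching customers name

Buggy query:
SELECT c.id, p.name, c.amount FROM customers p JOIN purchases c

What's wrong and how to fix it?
Bug: JOIN with no ON clause produces a cartesian product; every purchases row pairs with every customers row

Fix: Specify the join condition linking the foreign key to the parent id

Corrected query:
SELECT c.id, p.name, c.amount FROM customers p JOIN purchases c ON c.customer_id = p.id

Result:
id | name  | amount 
---+-------+--------
1  | Eve   | 297.5  
2  | Dave  | 1166.77
3  | Frank | 657.53 
4  | Eve   | 1522.52
5  | Dave  | 259.03 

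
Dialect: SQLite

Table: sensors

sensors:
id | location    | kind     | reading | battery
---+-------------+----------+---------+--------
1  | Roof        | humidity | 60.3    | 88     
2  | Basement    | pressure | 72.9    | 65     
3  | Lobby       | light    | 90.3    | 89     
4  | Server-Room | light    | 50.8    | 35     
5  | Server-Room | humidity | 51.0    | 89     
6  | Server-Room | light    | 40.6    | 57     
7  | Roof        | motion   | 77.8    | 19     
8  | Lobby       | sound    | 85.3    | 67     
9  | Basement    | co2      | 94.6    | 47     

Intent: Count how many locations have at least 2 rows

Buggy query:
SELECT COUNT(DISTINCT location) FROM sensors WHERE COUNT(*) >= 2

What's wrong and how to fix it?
Bug: COUNT(*) cannot appear in WHERE; the per-group count doesn't exist yet

Fix: Group first with HAVING COUNT(*) >= 2, then COUNT the resulting groups

Corrected query:
SELECT COUNT(*) FROM (SELECT location FROM sensors GROUP BY location HAVING COUNT(*) >= 2)

Result:
COUNT(*)
--------
4       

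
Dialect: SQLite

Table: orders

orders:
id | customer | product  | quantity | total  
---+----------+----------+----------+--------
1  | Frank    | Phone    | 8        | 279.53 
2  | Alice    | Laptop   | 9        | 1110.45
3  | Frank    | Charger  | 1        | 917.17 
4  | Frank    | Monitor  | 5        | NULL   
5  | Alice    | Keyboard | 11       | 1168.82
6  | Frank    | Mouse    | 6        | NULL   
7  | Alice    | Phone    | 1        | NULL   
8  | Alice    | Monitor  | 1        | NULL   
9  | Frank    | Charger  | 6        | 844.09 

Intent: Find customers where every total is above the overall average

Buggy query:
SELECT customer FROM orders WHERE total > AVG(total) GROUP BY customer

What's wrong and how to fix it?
Bug: AVG() is an aggregate; it can't sit directly in WHERE

Fix: Compute the overall average in a scalar subquery and compare each group's MIN against it in HAVING

Corrected query:
SELECT customer FROM orders GROUP BY customer HAVING MIN(total) > (SELECT AVG(total) FROM orders)

Result:
customer
--------
Alice   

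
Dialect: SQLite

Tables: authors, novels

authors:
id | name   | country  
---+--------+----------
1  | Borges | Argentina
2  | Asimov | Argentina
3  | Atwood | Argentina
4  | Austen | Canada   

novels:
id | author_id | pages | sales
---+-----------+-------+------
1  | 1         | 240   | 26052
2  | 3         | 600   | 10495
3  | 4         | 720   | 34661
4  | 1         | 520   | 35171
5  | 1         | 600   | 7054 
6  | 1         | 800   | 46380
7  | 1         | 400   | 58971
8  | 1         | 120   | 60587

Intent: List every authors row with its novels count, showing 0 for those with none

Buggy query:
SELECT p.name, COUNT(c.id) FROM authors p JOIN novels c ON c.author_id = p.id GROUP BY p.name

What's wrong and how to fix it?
Bug: An inner join excludes parents with zero children

Fix: Switch to LEFT JOIN to retain unmatched parent rows

Corrected query:
SELECT p.name, COUNT(c.id) FROM authors p LEFT JOIN novels c ON c.author_id = p.id GROUP BY p.name

Result:
name   | COUNT(c.id)
-------+------------
Asimov | 0          
Atwood | 1          
Austen | 1          
Borges | 6          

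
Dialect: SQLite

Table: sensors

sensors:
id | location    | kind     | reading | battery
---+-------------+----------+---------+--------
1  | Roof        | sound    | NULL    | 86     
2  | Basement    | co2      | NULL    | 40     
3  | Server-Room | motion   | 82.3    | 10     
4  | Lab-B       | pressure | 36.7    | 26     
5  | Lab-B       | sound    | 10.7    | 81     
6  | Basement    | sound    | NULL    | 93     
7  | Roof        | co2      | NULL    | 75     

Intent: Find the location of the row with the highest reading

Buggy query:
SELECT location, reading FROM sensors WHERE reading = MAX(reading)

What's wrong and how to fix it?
Bug: WHERE is evaluated per row; an aggregate over the whole table isn't defined there

Fix: Wrap MAX in a scalar subquery so WHERE compares against a single value

Corrected query:
SELECT location, reading FROM sensors WHERE reading = (SELECT MAX(reading) FROM sensors)

Result:
location    | reading
------------+--------
Server-Room | 82.3   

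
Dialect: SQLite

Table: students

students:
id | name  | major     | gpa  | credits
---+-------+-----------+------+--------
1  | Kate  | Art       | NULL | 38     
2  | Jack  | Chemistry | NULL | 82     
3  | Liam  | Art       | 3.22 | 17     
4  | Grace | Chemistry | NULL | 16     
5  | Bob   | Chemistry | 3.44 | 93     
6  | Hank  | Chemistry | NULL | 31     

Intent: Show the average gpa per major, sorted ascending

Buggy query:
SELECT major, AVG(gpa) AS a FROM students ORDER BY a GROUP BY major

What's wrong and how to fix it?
Bug: GROUP BY must precede ORDER BY

Fix: Move ORDER BY to the end, after GROUP BY

Corrected query:
SELECT major, AVG(gpa) AS a FROM students GROUP BY major ORDER BY a

Result:
major     | a   
----------+-----
Art       | 3.22
Chemistry | 3.44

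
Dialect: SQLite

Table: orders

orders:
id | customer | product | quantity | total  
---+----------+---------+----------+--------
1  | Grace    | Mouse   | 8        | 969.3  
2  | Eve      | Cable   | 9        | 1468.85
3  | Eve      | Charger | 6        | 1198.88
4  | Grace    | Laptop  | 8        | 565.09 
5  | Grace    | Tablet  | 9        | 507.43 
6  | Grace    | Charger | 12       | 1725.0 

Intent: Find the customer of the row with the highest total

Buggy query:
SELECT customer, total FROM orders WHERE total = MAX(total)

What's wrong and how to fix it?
Bug: WHERE is evaluated per row; an aggregate over the whole table isn't defined there

Fix: Use a subquery: WHERE total = (SELECT MAX(total) FROM orders)

Corrected query:
SELECT customer, total FROM orders WHERE total = (SELECT MAX(total) FROM orders)

Result:
customer | total
---------+------
Grace    | 1725 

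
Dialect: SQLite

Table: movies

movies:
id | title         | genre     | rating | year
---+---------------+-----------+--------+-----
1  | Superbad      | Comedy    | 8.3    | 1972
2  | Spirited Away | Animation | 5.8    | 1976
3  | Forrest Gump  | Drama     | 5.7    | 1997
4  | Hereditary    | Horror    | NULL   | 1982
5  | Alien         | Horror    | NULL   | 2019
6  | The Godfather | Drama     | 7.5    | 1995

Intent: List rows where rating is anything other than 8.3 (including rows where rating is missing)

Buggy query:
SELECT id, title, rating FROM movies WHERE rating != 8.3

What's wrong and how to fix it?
Bug: 'rating != 8.3' is unknown when rating is NULL, so NULL rows are silently excluded

Fix: Handle NULL separately with IS NULL alongside the inequality

Corrected query:
SELECT id, title, rating FROM movies WHERE rating != 8.3 OR rating IS NULL

Result:
id | title         | rating
---+---------------+-------
2  | Spirited Away | 5.8   
3  | Forrest Gump  | 5.7   
4  | Hereditary    | NULL  
5  | Alien         | NULL  
6  | The Godfather | 7.5   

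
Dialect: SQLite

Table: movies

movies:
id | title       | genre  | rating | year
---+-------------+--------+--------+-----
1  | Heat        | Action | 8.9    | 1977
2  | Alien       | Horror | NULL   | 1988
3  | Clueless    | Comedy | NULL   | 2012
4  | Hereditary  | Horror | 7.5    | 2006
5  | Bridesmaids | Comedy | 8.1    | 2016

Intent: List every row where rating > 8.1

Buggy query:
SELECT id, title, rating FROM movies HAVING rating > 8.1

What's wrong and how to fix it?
Bug: HAVING filters the output of aggregation, but this query has no GROUP BY and no aggregate functions, so SQLite rejects it (HAVING clause on a non-aggregate query); the condition here is per row

Fix: Use WHERE for row-level filtering

Corrected query:
SELECT id, title, rating FROM movies WHERE rating > 8.1

Result:
id | title | rating
---+-------+-------
1  | Heat  | 8.9   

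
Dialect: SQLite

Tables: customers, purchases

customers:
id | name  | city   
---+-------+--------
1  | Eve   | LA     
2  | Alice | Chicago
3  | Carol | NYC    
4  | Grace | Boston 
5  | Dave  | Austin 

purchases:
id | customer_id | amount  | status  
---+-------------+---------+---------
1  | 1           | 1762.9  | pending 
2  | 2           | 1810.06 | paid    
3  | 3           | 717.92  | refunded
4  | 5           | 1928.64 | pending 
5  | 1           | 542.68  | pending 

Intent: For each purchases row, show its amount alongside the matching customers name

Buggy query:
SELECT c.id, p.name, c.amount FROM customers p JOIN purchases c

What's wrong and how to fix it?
Bug: JOIN with no ON clause produces a cartesian product; every purchases row pairs with every customers row

Fix: Add ON c.customer_id = p.id to the JOIN

Corrected query:
SELECT c.id, p.name, c.amount FROM customers p JOIN purchases c ON c.customer_id = p.id

Result:
id | name  | amount 
---+-------+--------
1  | Eve   | 1762.9 
2  | Alice | 1810.06
3  | Carol | 717.92 
4  | Dave  | 1928.64
5  | Eve   | 542.68 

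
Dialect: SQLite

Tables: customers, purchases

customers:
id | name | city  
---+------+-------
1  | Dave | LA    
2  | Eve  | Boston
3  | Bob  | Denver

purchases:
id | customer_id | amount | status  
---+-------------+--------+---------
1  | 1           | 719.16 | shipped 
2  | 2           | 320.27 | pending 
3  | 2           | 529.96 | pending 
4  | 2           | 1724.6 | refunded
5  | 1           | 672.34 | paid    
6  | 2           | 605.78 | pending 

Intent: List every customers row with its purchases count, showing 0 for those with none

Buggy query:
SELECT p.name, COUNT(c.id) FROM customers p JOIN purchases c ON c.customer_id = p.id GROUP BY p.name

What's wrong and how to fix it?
Bug: An inner join excludes parents with zero children

Fix: Switch to LEFT JOIN to retain unmatched parent rows

Corrected query:
SELECT p.name, COUNT(c.id) FROM customers p LEFT JOIN purchases c ON c.customer_id = p.id GROUP BY p.name

Result:
name | COUNT(c.id)
-----+------------
Bob  | 0          
Dave | 2          
Eve  | 4          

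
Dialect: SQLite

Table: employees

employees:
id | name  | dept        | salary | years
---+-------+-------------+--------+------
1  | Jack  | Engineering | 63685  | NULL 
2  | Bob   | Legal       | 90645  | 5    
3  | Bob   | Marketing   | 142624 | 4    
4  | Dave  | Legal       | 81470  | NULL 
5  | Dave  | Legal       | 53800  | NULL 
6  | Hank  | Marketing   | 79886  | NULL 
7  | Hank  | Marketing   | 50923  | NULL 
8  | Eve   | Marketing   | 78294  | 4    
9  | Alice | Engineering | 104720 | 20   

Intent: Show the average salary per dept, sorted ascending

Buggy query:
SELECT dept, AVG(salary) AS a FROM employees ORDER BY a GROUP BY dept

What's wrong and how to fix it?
Bug: GROUP BY must precede ORDER BY

Fix: Move ORDER BY to the end, after GROUP BY

Corrected query:
SELECT dept, AVG(salary) AS a FROM employees GROUP BY dept ORDER BY a

Result:
dept        | a       
------------+---------
Legal       | 75305   
Engineering | 84202.5 
Marketing   | 87931.75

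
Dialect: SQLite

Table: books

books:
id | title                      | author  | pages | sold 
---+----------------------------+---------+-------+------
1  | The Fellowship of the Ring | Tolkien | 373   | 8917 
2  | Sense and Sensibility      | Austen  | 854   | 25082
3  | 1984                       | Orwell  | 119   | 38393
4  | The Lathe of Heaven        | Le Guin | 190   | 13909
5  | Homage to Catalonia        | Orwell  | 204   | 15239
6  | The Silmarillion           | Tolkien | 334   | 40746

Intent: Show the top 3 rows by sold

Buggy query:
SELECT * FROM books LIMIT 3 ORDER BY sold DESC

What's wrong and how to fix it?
Bug: LIMIT must come after ORDER BY

Fix: Sort with ORDER BY, then apply LIMIT

Corrected query:
SELECT * FROM books ORDER BY sold DESC LIMIT 3

Result:
id | title                 | author  | pages | sold 
---+-----------------------+---------+-------+------
6  | The Silmarillion      | Tolkien | 334   | 40746
3  | 1984                  | Orwell  | 119   | 38393
2  | Sense and Sensibility | Austen  | 854   | 25082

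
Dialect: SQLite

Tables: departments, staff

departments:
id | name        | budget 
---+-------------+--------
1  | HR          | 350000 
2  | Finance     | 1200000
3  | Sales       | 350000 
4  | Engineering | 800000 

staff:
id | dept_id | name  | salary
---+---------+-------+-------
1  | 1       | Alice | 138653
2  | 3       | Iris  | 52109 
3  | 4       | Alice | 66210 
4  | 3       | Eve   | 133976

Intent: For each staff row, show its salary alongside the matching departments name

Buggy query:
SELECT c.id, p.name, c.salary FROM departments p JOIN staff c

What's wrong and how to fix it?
Bug: JOIN with no ON clause produces a cartesian product; every staff row pairs with every departments row

Fix: Add ON c.dept_id = p.id to the JOIN

Corrected query:
SELECT c.id, p.name, c.salary FROM departments p JOIN staff c ON c.dept_id = p.id

Result:
id | name        | salary
---+-------------+-------
1  | HR          | 138653
2  | Sales       | 52109 
3  | Engineering | 66210 
4  | Sales       | 133976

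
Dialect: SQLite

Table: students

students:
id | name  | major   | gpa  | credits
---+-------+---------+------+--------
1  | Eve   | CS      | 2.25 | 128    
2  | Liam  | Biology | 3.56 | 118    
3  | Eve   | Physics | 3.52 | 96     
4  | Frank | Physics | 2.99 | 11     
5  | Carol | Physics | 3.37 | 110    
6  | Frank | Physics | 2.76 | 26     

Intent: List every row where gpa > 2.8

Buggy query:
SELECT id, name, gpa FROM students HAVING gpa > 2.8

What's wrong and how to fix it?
Bug: HAVING filters the output of aggregation, but this query has no GROUP BY and no aggregate functions, so SQLite rejects it (HAVING clause on a non-aggregate query); the condition here is per row

Fix: Use WHERE for row-level filtering

Corrected query:
SELECT id, name, gpa FROM students WHERE gpa > 2.8

Result:
id | name  | gpa 
---+-------+-----
2  | Liam  | 3.56
3  | Eve   | 3.52
4  | Frank | 2.99
5  | Carol | 3.37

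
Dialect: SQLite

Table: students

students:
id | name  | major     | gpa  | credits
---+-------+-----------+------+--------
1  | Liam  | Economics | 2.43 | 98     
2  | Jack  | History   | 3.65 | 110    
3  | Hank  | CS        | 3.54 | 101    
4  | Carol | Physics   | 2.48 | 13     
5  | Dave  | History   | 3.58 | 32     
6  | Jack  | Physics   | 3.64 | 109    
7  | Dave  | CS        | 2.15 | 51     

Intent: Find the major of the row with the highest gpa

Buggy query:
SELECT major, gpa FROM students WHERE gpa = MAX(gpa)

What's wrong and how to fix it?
Bug: WHERE is evaluated per row; an aggregate over the whole table isn't defined there

Fix: Wrap MAX in a scalar subquery so WHERE compares against a single value

Corrected query:
SELECT major, gpa FROM students WHERE gpa = (SELECT MAX(gpa) FROM students)

Result:
major   | gpa 
--------+-----
History | 3.65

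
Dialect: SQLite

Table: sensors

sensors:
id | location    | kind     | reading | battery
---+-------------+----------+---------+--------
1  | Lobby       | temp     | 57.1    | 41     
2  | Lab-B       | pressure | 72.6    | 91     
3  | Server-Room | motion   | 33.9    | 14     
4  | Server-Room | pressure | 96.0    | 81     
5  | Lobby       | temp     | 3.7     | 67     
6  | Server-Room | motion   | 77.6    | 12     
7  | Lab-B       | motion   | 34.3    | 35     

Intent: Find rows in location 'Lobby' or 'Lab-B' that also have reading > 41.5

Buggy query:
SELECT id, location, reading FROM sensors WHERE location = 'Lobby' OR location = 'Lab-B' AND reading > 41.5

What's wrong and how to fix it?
Bug: Without parentheses, AND is evaluated before OR, so the reading filter only applies to the 'Lab-B' branch

Fix: Group the OR with parentheses (or use IN), then AND the threshold

Corrected query:
SELECT id, location, reading FROM sensors WHERE (location = 'Lobby' OR location = 'Lab-B') AND reading > 41.5

Result:
id | location | reading
---+----------+--------
1  | Lobby    | 57.1   
2  | Lab-B    | 72.6   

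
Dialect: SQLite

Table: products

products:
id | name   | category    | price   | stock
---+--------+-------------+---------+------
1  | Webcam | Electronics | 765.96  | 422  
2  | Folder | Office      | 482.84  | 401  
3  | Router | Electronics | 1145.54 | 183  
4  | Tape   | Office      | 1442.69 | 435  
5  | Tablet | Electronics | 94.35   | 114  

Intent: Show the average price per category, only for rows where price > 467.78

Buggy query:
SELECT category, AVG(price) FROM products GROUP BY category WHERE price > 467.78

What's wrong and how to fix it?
Bug: WHERE cannot follow GROUP BY

Fix: Move the WHERE clause before GROUP BY

Corrected query:
SELECT category, AVG(price) FROM products WHERE price > 467.78 GROUP BY category

Result:
category    | AVG(price)
------------+-----------
Electronics | 955.75    
Office      | 962.765   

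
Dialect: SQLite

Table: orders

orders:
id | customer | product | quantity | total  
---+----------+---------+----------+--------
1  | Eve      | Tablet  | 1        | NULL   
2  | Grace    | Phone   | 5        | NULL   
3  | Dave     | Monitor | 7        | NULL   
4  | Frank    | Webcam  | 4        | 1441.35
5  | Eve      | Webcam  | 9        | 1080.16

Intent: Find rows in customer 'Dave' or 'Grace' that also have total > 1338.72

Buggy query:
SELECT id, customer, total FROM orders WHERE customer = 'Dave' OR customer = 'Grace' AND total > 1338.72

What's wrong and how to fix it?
Bug: AND binds tighter than OR, so this parses as customer = 'Dave' OR (customer = 'Grace' AND total > 1338.72)

Fix: Add parentheses around the OR so the AND applies to both alternatives

Corrected query:
SELECT id, customer, total FROM orders WHERE (customer = 'Dave' OR customer = 'Grace') AND total > 1338.72

Result:
(no rows)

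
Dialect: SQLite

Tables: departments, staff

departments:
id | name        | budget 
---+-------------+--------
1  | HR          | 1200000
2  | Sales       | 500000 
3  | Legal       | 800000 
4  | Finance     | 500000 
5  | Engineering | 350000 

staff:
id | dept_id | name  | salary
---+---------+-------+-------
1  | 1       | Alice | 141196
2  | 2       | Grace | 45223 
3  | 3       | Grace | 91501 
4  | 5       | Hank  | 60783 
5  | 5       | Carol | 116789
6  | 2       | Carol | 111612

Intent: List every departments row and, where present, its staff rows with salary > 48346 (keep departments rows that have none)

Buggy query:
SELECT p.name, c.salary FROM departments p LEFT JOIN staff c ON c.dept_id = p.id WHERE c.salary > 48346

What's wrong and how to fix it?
Bug: Filtering c.salary in WHERE discards the NULL rows produced by LEFT JOIN, turning it into an inner join

Fix: Move the right-table condition into the ON clause so unmatched parents are kept

Corrected query:
SELECT p.name, c.salary FROM departments p LEFT JOIN staff c ON c.dept_id = p.id AND c.salary > 48346

Result:
name        | salary
------------+-------
HR          | 141196
Sales       | 111612
Legal       | 91501 
Finance     | NULL  
Engineering | 60783 
Engineering | 116789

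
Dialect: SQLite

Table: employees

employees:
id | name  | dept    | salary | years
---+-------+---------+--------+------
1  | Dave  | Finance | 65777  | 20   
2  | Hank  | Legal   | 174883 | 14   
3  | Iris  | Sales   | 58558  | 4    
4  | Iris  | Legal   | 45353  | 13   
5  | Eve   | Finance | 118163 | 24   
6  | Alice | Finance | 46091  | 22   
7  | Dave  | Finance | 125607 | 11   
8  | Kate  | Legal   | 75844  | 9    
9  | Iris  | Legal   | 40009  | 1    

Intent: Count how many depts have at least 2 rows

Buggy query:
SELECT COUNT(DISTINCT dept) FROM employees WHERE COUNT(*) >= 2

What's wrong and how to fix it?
Bug: COUNT(*) cannot appear in WHERE; the per-group count doesn't exist yet

Fix: Group first with HAVING COUNT(*) >= 2, then COUNT the resulting groups

Corrected query:
SELECT COUNT(*) FROM (SELECT dept FROM employees GROUP BY dept HAVING COUNT(*) >= 2)

Result:
COUNT(*)
--------
2       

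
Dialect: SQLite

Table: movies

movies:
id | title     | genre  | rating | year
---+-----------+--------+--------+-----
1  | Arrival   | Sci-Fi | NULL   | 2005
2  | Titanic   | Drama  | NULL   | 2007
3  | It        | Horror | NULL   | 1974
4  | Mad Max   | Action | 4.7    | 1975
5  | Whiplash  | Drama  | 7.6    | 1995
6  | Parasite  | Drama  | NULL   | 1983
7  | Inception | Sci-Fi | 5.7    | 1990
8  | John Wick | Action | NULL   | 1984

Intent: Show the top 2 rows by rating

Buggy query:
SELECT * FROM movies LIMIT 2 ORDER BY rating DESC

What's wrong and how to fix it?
Bug: ORDER BY cannot follow LIMIT; LIMIT is the final clause

Fix: Sort with ORDER BY, then apply LIMIT

Corrected query:
SELECT * FROM movies ORDER BY rating DESC LIMIT 2

Result:
id | title     | genre  | rating | year
---+-----------+--------+--------+-----
5  | Whiplash  | Drama  | 7.6    | 1995
7  | Inception | Sci-Fi | 5.7    | 1990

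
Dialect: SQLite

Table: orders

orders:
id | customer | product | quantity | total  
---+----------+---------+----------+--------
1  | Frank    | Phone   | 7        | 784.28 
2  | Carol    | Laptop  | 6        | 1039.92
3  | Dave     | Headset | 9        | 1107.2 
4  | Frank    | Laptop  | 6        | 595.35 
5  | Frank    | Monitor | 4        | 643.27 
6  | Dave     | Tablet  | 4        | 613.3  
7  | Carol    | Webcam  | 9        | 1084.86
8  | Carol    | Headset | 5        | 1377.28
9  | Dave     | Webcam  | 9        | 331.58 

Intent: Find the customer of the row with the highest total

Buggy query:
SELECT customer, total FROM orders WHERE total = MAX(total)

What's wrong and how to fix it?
Bug: MAX(total) is an aggregate and cannot be used directly in WHERE

Fix: Wrap MAX in a scalar subquery so WHERE compares against a single value

Corrected query:
SELECT customer, total FROM orders WHERE total = (SELECT MAX(total) FROM orders)

Result:
customer | total  
---------+--------
Carol    | 1377.28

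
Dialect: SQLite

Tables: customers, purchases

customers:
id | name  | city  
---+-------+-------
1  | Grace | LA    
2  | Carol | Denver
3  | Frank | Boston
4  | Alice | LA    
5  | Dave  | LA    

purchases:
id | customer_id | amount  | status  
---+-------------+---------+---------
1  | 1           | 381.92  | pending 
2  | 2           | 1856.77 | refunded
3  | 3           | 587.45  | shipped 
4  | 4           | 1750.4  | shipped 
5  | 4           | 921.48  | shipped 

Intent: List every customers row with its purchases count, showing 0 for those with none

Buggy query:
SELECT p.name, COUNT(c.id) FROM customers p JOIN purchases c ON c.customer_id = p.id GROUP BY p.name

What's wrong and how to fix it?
Bug: INNER JOIN drops customers rows that have no matching purchases rows

Fix: Switch to LEFT JOIN to retain unmatched parent rows

Corrected query:
SELECT p.name, COUNT(c.id) FROM customers p LEFT JOIN purchases c ON c.customer_id = p.id GROUP BY p.name

Result:
name  | COUNT(c.id)
------+------------
Alice | 2          
Carol | 1          
Dave  | 0          
Frank | 1          
Grace | 1          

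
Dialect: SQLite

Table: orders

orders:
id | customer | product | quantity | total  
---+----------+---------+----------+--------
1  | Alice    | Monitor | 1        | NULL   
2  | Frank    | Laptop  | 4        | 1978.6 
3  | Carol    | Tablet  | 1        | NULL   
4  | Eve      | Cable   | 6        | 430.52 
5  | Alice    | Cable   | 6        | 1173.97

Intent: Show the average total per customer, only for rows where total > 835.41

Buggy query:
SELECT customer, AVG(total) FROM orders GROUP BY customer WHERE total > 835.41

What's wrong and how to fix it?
Bug: Row-level WHERE must come before GROUP BY in the clause order

Fix: Place WHERE between FROM and GROUP BY

Corrected query:
SELECT customer, AVG(total) FROM orders WHERE total > 835.41 GROUP BY customer

Result:
customer | AVG(total)
---------+-----------
Alice    | 1173.97   
Frank    | 1978.6    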